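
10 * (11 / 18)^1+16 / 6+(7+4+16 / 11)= 2102 / 99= 21.23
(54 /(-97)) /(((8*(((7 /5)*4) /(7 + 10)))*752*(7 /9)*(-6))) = 0.00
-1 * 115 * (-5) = 575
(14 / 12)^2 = 49 / 36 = 1.36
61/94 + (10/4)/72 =4627/6768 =0.68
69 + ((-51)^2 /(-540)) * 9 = 513 /20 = 25.65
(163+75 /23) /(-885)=-3824 /20355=-0.19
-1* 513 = -513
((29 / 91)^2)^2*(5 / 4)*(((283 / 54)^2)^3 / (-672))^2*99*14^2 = 10265778923798015219046675536531887255 / 43170854388056722042715765735424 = 237794.20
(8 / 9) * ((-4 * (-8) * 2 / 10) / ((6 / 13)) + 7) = 2504 / 135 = 18.55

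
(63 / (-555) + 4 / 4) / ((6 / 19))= 1558 / 555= 2.81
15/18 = 5/6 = 0.83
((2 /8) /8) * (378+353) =731 /32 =22.84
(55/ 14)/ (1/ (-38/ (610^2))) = -209/ 520940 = -0.00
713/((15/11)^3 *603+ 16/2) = 949003/2045773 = 0.46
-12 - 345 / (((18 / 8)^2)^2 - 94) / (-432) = -82268 / 6849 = -12.01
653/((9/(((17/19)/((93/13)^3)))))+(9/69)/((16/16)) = 973579772/3163536081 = 0.31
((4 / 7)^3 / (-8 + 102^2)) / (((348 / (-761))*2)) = -1522 / 77556759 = -0.00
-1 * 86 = -86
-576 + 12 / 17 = -9780 / 17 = -575.29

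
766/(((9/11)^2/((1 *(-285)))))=-8805170/27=-326117.41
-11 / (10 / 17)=-187 / 10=-18.70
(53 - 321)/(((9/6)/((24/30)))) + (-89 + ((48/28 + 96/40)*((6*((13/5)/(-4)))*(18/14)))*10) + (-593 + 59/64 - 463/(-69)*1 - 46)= -1069.60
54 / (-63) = -0.86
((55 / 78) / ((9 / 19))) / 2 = 1045 / 1404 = 0.74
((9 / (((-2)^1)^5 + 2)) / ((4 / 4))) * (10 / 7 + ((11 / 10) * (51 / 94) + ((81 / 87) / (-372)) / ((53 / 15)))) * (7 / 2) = -952154241 / 447881800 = -2.13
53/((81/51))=901/27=33.37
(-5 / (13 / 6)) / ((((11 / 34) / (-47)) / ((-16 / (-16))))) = 47940 / 143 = 335.24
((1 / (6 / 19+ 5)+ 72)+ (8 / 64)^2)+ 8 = 518437 / 6464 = 80.20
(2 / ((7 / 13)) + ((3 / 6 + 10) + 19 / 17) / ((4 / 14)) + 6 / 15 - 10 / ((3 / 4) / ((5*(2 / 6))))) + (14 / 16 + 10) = 1432091 / 42840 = 33.43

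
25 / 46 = 0.54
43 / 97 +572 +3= 55818 / 97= 575.44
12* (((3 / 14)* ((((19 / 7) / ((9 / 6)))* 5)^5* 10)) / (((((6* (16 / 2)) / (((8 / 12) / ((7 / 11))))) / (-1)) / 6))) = -13618544500000 / 66706983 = -204154.71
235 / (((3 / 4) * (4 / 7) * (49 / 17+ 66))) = 7.96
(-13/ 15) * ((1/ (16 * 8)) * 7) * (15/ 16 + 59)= -87269/ 30720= -2.84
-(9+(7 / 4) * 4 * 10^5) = -700009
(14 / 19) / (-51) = -14 / 969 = -0.01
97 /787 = 0.12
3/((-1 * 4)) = -3/4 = -0.75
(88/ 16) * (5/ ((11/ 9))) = 45/ 2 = 22.50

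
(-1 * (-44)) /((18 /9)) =22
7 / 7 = 1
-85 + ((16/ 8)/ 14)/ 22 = -84.99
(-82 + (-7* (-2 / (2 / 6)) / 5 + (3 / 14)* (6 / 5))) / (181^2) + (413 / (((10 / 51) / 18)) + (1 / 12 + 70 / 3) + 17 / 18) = 37937.76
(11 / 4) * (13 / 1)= 143 / 4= 35.75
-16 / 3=-5.33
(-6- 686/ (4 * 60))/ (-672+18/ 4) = 0.01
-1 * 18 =-18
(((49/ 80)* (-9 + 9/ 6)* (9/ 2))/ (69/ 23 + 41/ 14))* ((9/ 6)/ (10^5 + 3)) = -27783/ 531215936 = -0.00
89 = 89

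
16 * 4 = 64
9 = 9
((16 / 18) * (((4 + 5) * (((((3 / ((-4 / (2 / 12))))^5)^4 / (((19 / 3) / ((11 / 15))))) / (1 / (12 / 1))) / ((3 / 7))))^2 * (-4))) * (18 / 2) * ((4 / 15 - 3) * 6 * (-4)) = -19690209 / 14643899733836506046089915428503552000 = -0.00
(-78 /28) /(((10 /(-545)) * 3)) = 1417 /28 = 50.61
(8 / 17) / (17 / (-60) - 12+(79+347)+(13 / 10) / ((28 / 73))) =6720 / 5956273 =0.00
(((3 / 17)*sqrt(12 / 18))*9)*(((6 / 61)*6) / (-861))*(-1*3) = 324*sqrt(6) / 297619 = 0.00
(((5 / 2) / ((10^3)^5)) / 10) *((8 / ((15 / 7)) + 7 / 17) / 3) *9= 0.00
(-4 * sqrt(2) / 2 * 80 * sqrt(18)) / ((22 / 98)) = -47040 / 11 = -4276.36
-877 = -877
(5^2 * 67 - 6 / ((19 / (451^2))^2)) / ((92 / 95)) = -710043467.19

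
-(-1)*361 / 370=361 / 370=0.98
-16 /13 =-1.23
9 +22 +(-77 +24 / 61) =-2782 / 61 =-45.61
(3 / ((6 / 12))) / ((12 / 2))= 1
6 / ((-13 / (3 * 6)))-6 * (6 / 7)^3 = -53892 / 4459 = -12.09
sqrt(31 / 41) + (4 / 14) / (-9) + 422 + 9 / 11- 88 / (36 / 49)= sqrt(1271) / 41 + 69995 / 231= 303.88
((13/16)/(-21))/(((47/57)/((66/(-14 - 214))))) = 143/10528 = 0.01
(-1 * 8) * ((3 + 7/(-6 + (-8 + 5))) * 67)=-10720/9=-1191.11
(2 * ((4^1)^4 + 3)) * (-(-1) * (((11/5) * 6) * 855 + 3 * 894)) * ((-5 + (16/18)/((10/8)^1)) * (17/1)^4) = -12959088960608/5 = -2591817792121.60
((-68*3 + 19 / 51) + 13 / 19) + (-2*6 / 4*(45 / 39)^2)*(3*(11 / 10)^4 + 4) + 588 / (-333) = -238.23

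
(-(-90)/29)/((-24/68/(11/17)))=-165/29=-5.69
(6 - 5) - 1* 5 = -4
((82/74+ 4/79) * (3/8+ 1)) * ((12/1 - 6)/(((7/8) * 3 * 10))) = 37257/102305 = 0.36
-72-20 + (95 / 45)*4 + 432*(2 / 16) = -266 / 9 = -29.56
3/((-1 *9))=-1/3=-0.33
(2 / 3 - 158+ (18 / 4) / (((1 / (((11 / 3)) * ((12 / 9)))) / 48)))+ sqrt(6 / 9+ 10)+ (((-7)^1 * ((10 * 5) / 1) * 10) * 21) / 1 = -217804 / 3+ 4 * sqrt(6) / 3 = -72598.07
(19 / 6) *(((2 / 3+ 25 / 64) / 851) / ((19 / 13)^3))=445991 / 353907072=0.00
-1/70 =-0.01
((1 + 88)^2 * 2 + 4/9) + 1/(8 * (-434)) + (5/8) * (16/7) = 495089335/31248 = 15843.87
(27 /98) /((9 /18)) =27 /49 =0.55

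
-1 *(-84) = 84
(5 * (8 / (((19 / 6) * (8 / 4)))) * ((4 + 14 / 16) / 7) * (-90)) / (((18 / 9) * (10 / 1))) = -5265 / 266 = -19.79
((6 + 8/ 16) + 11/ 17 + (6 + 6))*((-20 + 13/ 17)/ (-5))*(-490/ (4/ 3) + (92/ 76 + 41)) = -2631372597/ 109820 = -23960.78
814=814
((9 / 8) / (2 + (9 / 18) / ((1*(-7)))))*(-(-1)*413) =2891 / 12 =240.92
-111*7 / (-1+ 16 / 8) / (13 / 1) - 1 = -790 / 13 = -60.77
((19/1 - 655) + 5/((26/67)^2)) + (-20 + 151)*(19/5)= -354891/3380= -105.00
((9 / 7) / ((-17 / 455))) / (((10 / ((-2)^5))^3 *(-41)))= -27.50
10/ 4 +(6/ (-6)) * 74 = -143/ 2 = -71.50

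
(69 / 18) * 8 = 92 / 3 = 30.67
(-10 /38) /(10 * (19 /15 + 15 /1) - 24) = -15 /7904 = -0.00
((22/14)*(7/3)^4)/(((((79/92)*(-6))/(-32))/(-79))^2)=8175276032/729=11214370.41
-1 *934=-934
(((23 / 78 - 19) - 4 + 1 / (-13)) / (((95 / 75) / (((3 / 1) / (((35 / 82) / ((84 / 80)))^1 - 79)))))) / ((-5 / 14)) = -655713 / 341107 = -1.92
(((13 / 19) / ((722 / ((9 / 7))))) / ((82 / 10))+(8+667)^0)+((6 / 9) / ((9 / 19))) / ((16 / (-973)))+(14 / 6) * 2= -33982721999 / 425203128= -79.92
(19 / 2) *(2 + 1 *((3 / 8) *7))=703 / 16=43.94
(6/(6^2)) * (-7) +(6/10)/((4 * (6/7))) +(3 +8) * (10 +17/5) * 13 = 45965/24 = 1915.21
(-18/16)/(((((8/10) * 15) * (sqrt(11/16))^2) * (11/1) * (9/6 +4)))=-3/1331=-0.00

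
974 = 974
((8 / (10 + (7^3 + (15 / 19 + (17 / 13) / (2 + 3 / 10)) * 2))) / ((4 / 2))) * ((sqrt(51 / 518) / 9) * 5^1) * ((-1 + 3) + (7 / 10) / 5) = 607867 * sqrt(26418) / 23552692065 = 0.00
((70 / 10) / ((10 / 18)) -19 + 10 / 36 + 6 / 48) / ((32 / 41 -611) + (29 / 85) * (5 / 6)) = 1504823 / 153044940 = 0.01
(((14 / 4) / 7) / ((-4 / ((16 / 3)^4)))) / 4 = -2048 / 81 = -25.28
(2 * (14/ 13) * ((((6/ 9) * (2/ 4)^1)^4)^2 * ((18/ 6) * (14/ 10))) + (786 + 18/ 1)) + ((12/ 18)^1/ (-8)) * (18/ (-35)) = 1600184717/ 1990170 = 804.04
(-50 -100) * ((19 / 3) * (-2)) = 1900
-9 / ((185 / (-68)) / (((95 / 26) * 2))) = 11628 / 481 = 24.17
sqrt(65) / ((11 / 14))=14 * sqrt(65) / 11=10.26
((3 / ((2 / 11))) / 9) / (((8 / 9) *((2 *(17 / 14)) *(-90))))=-77 / 8160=-0.01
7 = 7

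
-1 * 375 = -375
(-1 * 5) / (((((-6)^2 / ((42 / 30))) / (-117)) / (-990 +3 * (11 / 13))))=-89859 / 4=-22464.75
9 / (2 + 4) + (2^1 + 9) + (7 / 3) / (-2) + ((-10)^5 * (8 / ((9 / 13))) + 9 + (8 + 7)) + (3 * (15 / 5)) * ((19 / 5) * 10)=-10396604 / 9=-1155178.22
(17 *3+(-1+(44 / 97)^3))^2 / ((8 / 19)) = 9928505966017891 / 1665944009858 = 5959.69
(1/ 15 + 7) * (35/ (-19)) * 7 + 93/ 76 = -89.90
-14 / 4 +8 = 9 / 2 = 4.50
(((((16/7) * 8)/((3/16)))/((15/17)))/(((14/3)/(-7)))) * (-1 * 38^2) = 25137152/105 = 239401.45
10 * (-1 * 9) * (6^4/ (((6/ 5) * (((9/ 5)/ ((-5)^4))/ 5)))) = -168750000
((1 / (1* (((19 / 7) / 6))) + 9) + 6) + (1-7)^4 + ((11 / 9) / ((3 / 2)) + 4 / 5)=3372527 / 2565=1314.83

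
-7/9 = -0.78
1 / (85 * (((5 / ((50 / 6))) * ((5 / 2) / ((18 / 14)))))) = 6 / 595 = 0.01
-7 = -7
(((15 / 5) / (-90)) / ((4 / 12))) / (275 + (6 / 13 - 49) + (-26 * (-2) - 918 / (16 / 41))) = 52 / 1078435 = 0.00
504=504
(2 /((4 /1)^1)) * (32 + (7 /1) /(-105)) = 479 /30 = 15.97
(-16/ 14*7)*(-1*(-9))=-72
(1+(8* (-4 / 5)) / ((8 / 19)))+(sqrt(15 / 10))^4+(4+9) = 21 / 20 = 1.05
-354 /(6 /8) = -472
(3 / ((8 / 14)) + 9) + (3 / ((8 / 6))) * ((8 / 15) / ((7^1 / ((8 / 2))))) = 2091 / 140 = 14.94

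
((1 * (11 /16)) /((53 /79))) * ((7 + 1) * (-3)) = -2607 /106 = -24.59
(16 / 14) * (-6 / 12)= -4 / 7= -0.57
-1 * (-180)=180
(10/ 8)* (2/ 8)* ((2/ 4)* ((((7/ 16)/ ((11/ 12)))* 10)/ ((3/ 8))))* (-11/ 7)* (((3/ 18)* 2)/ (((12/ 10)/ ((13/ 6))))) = -1625/ 864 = -1.88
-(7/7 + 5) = -6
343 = 343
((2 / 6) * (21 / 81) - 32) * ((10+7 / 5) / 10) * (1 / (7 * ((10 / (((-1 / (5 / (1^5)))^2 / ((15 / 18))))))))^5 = -88407 / 16028404235839843750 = -0.00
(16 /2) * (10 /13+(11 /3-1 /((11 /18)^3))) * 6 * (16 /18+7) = 3197840 /155727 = 20.53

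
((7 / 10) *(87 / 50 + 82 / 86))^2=1643248369 / 462250000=3.55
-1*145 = -145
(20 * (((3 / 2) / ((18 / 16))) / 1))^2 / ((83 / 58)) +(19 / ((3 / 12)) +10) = 582.92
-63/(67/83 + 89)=-5229/7454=-0.70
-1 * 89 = -89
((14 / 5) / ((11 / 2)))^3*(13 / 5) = 285376 / 831875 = 0.34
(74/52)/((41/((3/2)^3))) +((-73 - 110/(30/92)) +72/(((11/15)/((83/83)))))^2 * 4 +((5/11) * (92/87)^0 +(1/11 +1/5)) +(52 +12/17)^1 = 307712096465699/789394320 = 389807.84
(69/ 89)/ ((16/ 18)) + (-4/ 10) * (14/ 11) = 14219/ 39160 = 0.36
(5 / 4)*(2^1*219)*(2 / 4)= 273.75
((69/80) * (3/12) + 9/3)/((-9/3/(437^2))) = -65502367/320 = -204694.90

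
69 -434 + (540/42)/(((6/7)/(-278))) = -4535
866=866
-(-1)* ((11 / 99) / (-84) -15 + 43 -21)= 7.00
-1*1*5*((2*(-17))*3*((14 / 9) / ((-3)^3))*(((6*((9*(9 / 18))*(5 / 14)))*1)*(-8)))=6800 / 3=2266.67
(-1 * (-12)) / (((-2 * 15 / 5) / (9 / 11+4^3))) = -1426 / 11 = -129.64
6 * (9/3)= 18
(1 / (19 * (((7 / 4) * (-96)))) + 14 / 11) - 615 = -21549203 / 35112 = -613.73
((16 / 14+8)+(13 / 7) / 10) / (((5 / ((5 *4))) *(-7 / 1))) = -1306 / 245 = -5.33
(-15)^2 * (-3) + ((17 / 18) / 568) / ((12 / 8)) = -10351783 / 15336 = -675.00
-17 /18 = -0.94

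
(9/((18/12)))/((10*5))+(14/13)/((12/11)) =2159/1950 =1.11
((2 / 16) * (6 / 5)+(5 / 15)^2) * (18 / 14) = 47 / 140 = 0.34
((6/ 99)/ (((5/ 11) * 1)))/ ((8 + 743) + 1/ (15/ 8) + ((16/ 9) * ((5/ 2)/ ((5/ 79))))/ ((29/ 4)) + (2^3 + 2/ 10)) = 87/ 502046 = 0.00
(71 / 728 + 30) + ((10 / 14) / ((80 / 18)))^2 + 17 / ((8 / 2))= 1401333 / 40768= 34.37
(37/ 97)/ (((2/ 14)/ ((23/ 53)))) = 5957/ 5141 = 1.16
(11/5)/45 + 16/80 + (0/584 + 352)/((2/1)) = 176.25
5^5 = 3125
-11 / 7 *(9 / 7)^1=-2.02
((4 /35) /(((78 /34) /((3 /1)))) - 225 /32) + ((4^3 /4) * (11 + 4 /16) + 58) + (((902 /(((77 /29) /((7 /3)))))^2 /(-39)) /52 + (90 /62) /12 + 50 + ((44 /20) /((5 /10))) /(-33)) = -4549537807 /158427360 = -28.72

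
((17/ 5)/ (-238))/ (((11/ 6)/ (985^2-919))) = -2907918/ 385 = -7553.03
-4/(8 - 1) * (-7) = 4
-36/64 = -9/16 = -0.56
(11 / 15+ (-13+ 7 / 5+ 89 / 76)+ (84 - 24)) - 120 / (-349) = 20150903 / 397860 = 50.65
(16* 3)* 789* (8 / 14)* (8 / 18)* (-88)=-5924864 / 7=-846409.14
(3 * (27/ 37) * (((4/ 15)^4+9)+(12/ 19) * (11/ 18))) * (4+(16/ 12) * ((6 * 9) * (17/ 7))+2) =1633680582/ 439375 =3718.19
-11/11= -1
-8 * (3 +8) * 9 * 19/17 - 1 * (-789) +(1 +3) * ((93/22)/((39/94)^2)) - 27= -2365094/94809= -24.95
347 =347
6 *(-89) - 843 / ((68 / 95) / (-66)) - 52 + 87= 77230.56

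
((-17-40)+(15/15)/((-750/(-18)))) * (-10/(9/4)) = 18992/75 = 253.23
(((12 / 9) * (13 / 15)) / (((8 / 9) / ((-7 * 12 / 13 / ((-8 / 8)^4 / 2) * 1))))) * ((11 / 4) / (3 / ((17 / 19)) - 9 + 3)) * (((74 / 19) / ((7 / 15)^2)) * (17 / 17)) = 41514 / 133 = 312.14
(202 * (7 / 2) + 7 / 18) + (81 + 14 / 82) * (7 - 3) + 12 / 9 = 762653 / 738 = 1033.41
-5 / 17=-0.29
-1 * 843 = -843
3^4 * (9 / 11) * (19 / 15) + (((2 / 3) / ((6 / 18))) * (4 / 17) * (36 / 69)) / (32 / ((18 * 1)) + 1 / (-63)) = 66905019 / 795685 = 84.08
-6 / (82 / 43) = -129 / 41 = -3.15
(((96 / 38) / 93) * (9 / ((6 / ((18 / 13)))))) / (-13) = -432 / 99541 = -0.00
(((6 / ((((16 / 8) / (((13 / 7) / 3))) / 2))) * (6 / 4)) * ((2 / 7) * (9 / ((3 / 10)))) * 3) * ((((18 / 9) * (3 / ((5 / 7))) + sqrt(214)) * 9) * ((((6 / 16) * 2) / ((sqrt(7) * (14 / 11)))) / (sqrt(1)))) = 312741 * sqrt(7) / 343 + 521235 * sqrt(1498) / 4802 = 6613.49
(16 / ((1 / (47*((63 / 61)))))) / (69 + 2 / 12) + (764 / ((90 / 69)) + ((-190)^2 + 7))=2787482401 / 75945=36703.96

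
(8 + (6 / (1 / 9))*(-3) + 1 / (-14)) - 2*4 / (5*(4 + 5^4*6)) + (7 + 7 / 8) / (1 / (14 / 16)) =-618820537 / 4204480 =-147.18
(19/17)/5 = 19/85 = 0.22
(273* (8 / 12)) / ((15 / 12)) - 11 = 673 / 5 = 134.60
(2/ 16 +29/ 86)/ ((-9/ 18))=-159/ 172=-0.92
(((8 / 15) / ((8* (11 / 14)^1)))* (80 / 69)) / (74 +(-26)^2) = 112 / 853875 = 0.00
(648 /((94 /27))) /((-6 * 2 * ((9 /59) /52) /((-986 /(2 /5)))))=612572220 /47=13033451.49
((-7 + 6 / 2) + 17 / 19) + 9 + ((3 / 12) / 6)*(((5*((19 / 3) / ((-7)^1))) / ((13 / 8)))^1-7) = 683075 / 124488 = 5.49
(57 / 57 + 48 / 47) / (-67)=-0.03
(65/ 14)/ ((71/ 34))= 1105/ 497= 2.22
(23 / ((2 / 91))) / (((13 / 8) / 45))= 28980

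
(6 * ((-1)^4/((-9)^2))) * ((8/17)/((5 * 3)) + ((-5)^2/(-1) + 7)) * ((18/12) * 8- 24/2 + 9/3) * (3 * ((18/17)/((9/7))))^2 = -1796144/73695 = -24.37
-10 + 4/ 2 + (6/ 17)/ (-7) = -958/ 119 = -8.05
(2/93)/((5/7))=14/465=0.03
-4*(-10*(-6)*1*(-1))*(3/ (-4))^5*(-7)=25515/ 64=398.67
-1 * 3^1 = -3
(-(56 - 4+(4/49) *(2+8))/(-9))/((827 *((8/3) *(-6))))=-647/1458828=-0.00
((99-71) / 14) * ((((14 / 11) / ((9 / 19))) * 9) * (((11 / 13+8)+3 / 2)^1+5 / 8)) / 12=151753 / 3432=44.22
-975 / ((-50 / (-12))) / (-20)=117 / 10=11.70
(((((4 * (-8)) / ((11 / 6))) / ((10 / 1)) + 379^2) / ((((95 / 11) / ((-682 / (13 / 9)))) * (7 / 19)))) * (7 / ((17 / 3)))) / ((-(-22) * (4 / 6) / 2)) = -19837299249 / 5525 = -3590461.40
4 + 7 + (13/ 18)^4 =1183297/ 104976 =11.27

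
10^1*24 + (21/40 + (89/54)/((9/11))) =2357483/9720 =242.54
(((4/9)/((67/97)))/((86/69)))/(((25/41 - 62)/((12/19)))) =-731768/137778063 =-0.01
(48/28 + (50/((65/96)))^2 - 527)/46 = 253469/2366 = 107.13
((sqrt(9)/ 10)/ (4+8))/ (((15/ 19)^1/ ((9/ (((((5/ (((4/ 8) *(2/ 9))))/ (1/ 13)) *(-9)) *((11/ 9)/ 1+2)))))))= -19/ 1131000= -0.00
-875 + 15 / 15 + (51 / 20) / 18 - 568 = -173023 / 120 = -1441.86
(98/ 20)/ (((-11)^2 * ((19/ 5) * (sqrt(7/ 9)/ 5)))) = 0.06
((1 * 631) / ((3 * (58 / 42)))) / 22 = 4417 / 638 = 6.92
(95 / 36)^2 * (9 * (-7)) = -63175 / 144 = -438.72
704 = 704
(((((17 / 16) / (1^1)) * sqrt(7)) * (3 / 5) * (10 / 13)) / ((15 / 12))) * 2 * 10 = 102 * sqrt(7) / 13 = 20.76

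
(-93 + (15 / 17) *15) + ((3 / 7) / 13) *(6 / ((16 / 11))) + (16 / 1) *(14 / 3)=-184231 / 37128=-4.96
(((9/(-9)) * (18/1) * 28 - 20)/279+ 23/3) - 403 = -110822/279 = -397.21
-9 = -9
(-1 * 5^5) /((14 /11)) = -34375 /14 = -2455.36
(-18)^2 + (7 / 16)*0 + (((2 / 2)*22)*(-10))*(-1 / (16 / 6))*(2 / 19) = 6321 / 19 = 332.68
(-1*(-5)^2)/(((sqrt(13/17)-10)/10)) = 250*sqrt(221)/1687+42500/1687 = 27.40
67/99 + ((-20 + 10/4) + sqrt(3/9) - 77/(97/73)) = -1436065/19206 + sqrt(3)/3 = -74.19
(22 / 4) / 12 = 11 / 24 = 0.46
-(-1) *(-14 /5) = -14 /5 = -2.80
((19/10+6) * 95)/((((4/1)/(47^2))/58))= 96155561/4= 24038890.25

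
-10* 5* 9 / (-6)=75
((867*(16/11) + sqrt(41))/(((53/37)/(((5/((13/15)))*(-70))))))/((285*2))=-89821200/144001 - 6475*sqrt(41)/13091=-626.92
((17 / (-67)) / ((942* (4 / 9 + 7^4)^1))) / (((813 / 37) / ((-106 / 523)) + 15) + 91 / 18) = 900099 / 709066196363890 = 0.00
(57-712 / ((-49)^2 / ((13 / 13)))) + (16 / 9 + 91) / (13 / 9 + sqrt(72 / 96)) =163202205 / 1039633-15030*sqrt(3) / 433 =96.86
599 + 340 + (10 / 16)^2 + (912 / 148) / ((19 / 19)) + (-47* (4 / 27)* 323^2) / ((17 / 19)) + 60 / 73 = -3784997625337 / 4667328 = -810956.00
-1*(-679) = 679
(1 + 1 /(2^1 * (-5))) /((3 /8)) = 12 /5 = 2.40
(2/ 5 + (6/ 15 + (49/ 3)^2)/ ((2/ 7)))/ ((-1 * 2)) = -84197/ 180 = -467.76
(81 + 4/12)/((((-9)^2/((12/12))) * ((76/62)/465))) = 586210/1539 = 380.90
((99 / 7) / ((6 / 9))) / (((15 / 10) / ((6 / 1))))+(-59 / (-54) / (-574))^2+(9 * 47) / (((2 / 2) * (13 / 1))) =1466244871957 / 12489776208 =117.40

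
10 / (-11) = -10 / 11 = -0.91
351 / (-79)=-351 / 79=-4.44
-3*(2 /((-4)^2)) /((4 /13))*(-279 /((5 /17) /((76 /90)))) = 390507 /400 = 976.27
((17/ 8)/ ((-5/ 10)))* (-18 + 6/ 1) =51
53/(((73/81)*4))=4293/292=14.70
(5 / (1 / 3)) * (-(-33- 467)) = 7500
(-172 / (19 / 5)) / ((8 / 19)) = -215 / 2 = -107.50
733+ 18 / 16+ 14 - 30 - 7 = 5689 / 8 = 711.12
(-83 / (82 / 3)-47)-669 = -58961 / 82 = -719.04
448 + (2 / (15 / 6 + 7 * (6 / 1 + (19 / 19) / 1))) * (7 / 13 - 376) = 580348 / 1339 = 433.42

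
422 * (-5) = -2110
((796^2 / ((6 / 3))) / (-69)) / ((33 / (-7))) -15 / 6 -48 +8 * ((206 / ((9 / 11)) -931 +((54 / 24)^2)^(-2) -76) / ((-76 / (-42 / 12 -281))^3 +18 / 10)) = -579899524395124135 / 241850667803382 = -2397.76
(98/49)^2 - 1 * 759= -755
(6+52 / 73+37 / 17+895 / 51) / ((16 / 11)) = 270677 / 14892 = 18.18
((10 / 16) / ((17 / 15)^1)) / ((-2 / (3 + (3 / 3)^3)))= -75 / 68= -1.10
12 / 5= 2.40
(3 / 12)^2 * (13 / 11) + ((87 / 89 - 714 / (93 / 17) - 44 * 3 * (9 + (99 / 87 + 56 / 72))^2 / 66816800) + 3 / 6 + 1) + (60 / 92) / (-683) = -46280997539611270451977 / 361666565626579210800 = -127.97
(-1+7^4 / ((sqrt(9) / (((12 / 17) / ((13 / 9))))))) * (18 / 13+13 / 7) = 25433425 / 20111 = 1264.65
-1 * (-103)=103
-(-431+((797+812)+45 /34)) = -40097 /34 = -1179.32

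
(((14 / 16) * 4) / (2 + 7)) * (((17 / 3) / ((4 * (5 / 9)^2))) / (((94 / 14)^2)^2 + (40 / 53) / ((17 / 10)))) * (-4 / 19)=-772298457 / 4177675331950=-0.00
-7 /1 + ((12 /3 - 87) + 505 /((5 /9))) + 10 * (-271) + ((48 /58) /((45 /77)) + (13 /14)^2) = -1888.72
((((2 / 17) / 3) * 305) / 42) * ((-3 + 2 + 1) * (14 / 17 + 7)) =0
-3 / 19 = -0.16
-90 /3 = -30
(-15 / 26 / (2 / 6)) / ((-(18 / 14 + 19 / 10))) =1575 / 2899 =0.54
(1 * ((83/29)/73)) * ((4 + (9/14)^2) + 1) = 88063/414932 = 0.21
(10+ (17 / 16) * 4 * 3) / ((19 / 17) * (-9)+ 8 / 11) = -17017 / 6980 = -2.44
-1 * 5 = -5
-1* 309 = -309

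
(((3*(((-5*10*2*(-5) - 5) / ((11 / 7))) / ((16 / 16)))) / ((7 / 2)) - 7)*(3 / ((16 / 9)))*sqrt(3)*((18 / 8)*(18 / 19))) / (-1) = -575181*sqrt(3) / 608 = -1638.56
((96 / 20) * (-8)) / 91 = -192 / 455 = -0.42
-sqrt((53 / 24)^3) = -53 * sqrt(318) / 288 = -3.28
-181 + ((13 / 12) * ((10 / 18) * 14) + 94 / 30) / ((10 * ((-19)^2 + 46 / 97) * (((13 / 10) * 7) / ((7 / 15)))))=-334137815213 / 1846066950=-181.00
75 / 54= 25 / 18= 1.39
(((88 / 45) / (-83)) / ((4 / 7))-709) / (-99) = 2648269 / 369765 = 7.16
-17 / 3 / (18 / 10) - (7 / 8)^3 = -52781 / 13824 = -3.82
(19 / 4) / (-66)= -19 / 264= -0.07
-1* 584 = -584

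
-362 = -362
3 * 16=48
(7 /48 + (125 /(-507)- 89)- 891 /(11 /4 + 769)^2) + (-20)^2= 296711115023 /954368688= 310.90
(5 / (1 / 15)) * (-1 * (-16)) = 1200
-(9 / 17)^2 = -0.28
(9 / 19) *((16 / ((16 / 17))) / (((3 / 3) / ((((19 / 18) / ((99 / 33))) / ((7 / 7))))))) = 17 / 6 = 2.83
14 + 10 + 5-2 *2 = 25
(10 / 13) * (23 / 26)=0.68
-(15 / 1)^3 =-3375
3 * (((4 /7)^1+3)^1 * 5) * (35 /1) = 1875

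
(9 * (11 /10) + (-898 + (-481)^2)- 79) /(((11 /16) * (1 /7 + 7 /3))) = 8796858 /65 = 135336.28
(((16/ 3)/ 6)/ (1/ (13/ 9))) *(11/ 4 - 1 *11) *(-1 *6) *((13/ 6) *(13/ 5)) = 48334/ 135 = 358.03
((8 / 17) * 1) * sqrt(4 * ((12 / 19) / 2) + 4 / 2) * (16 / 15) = 128 * sqrt(1178) / 4845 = 0.91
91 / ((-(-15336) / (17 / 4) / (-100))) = -2.52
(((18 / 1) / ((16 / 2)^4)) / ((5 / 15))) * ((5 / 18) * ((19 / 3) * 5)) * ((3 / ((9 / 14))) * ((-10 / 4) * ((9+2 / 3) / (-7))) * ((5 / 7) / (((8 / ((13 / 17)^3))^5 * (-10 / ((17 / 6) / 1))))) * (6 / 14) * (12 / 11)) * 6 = -3525428381345500888375 / 6090508473459639002630979584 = -0.00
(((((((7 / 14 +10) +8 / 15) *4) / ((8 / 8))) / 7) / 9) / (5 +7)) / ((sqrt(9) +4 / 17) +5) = 5627 / 793800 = 0.01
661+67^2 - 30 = 5120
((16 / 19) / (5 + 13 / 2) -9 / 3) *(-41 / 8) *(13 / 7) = 681707 / 24472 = 27.86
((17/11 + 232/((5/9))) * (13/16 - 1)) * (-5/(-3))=-23053/176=-130.98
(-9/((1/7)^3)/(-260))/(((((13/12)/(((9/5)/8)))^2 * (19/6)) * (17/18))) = 0.17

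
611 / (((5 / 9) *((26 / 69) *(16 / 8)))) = 29187 / 20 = 1459.35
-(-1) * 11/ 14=11/ 14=0.79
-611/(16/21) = -12831/16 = -801.94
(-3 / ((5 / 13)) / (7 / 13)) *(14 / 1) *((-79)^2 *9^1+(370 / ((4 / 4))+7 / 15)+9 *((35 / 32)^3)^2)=-11469328.62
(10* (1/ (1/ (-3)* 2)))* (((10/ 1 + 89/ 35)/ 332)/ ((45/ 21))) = -439/ 1660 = -0.26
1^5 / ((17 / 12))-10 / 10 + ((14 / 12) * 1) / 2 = 59 / 204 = 0.29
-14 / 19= -0.74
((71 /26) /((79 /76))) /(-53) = -2698 /54431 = -0.05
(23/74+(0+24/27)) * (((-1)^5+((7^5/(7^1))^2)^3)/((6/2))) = 8504077992948475839200/111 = 76613315251788070623.42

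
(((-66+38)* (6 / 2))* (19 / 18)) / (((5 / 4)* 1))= -1064 / 15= -70.93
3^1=3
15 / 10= 3 / 2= 1.50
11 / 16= 0.69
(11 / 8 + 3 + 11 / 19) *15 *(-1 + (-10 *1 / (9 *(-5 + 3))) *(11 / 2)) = 152.75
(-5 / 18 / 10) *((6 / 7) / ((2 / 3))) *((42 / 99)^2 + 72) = -19651 / 7623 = -2.58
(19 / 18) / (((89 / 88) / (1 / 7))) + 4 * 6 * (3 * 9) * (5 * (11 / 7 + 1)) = 46715156 / 5607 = 8331.58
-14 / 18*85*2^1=-1190 / 9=-132.22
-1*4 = -4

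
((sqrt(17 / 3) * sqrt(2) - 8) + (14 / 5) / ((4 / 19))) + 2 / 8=sqrt(102) / 3 + 111 / 20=8.92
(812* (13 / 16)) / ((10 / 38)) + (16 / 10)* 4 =50269 / 20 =2513.45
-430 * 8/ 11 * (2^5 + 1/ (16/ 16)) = -10320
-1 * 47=-47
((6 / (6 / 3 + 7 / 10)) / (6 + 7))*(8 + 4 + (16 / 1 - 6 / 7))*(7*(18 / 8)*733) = 696350 / 13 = 53565.38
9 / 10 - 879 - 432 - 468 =-17781 / 10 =-1778.10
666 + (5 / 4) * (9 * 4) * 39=2421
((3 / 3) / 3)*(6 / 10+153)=256 / 5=51.20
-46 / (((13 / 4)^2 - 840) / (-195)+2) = -143520 / 19511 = -7.36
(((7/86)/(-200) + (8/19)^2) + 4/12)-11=-195399581/18627600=-10.49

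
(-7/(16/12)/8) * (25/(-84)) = 25/128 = 0.20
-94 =-94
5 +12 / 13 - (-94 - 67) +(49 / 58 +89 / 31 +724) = 20911289 / 23374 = 894.64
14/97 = 0.14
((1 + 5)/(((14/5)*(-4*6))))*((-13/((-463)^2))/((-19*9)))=-65/2052797544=-0.00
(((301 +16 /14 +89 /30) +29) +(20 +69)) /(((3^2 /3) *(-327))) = -88853 /206010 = -0.43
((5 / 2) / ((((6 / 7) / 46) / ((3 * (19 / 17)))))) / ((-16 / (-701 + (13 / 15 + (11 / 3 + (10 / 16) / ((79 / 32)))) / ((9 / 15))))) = 7536443005 / 386784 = 19484.89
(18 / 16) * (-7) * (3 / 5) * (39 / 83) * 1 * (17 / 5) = -125307 / 16600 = -7.55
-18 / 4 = -9 / 2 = -4.50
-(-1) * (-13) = -13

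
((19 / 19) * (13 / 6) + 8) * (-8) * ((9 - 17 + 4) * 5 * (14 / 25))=13664 / 15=910.93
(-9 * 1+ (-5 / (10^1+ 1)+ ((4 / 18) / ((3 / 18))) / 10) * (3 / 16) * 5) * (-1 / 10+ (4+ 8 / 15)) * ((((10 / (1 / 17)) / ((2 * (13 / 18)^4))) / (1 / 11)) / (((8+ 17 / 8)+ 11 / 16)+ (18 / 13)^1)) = -64757192472 / 5573789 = -11618.16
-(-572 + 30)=542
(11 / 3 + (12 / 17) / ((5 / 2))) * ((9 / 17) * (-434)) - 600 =-2178114 / 1445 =-1507.35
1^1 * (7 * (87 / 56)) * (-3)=-32.62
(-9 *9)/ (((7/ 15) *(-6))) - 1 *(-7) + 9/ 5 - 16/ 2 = 2081/ 70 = 29.73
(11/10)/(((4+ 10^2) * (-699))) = -11/726960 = -0.00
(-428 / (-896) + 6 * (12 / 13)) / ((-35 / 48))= -52557 / 6370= -8.25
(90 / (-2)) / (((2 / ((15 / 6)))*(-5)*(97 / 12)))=1.39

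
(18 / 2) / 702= 1 / 78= 0.01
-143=-143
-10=-10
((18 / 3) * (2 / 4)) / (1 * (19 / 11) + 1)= 11 / 10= 1.10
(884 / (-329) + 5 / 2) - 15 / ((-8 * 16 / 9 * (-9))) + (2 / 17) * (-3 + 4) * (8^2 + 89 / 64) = 7.39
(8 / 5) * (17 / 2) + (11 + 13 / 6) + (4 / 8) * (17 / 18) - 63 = -6437 / 180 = -35.76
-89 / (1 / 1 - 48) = 89 / 47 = 1.89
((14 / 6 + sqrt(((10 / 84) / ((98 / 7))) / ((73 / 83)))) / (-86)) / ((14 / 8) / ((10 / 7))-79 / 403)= -56420 / 2139723-4030 * sqrt(90885) / 1093398453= -0.03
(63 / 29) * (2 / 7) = 18 / 29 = 0.62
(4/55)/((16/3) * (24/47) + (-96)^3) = -47/571758880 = -0.00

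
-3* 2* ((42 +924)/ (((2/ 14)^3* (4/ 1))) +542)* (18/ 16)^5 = -29539793691/ 32768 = -901482.96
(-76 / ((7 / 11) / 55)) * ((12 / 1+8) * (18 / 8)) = -2069100 / 7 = -295585.71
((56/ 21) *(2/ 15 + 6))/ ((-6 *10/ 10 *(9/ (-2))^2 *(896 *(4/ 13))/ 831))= -82823/ 204120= -0.41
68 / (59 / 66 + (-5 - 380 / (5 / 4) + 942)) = 264 / 2461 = 0.11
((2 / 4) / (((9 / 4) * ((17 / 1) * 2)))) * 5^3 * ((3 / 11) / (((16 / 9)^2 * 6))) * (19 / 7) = 21375 / 670208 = 0.03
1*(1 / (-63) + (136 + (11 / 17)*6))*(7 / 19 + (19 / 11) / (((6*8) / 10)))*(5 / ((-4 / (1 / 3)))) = -2736042205 / 64465632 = -42.44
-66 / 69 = -22 / 23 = -0.96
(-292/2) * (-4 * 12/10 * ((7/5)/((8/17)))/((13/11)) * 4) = 2293368/325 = 7056.52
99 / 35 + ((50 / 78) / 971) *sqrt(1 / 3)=25 *sqrt(3) / 113607 + 99 / 35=2.83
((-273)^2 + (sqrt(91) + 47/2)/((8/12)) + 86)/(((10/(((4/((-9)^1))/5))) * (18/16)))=-1194404/2025 - 8 * sqrt(91)/675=-589.94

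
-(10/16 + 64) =-517/8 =-64.62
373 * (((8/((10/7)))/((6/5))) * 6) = 10444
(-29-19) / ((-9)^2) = -16 / 27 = -0.59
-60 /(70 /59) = -354 /7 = -50.57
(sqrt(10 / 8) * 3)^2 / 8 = 45 / 32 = 1.41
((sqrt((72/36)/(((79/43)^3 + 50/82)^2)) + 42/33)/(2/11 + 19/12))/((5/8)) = 573722512 * sqrt(2)/4310941535 + 1344/1165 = 1.34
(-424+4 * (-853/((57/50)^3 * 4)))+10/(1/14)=-159219812/185193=-859.75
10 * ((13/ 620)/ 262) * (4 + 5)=117/ 16244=0.01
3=3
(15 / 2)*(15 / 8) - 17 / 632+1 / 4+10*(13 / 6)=136331 / 3792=35.95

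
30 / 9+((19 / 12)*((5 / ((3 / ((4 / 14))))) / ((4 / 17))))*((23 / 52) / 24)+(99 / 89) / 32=191852809 / 55980288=3.43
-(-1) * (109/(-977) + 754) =736549/977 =753.89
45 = 45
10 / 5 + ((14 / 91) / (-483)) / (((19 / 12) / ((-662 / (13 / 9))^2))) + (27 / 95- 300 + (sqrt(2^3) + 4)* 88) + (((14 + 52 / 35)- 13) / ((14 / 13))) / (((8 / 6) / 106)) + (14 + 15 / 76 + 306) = 176* sqrt(2) + 242619640429 / 470443610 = 764.63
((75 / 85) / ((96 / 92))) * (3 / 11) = 345 / 1496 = 0.23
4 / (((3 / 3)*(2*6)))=1 / 3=0.33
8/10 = 4/5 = 0.80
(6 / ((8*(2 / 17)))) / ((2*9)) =17 / 48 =0.35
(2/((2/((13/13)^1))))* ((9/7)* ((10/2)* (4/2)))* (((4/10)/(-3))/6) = -2/7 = -0.29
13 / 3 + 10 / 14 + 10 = 316 / 21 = 15.05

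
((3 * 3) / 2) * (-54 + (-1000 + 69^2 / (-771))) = -2452185 / 514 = -4770.79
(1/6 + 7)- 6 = 7/6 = 1.17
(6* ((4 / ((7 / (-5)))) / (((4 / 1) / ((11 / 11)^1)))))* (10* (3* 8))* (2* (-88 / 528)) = 2400 / 7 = 342.86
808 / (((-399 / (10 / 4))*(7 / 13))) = -26260 / 2793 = -9.40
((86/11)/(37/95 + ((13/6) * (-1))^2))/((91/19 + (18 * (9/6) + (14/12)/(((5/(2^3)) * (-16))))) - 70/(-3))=0.03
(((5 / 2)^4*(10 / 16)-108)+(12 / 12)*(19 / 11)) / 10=-115257 / 14080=-8.19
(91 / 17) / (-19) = -91 / 323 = -0.28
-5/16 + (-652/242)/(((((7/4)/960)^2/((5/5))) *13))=-76913434985/1233232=-62367.37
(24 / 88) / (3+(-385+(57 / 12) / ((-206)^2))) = -169744 / 237754693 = -0.00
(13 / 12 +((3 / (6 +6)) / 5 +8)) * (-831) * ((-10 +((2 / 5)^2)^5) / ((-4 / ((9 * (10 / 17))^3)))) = -5403228694009092 / 1919140625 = -2815441.78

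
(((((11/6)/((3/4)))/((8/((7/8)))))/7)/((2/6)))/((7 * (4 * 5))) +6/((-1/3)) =-241909/13440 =-18.00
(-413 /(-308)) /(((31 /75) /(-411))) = -1333.34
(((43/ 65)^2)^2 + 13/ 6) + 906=97288568431/ 107103750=908.36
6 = 6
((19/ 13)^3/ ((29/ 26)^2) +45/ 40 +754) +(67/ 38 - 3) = 1256993675/ 1661816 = 756.40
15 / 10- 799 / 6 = -395 / 3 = -131.67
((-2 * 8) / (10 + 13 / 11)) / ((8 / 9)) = -66 / 41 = -1.61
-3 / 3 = -1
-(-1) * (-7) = -7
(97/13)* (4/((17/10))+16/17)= 5432/221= 24.58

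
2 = 2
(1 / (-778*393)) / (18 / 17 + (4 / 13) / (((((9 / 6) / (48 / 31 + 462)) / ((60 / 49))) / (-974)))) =335699 / 11639993064778116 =0.00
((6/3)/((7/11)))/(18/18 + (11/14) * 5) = 44/69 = 0.64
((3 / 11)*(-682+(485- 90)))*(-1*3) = 2583 / 11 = 234.82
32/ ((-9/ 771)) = -8224/ 3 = -2741.33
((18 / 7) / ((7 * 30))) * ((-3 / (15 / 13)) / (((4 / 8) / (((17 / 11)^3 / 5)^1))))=-383214 / 8152375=-0.05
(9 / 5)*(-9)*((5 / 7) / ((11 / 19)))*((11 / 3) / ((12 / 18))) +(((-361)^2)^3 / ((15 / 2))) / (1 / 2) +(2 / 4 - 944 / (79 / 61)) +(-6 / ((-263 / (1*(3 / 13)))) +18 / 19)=318039480811443401587802 / 538851495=590217311750138.88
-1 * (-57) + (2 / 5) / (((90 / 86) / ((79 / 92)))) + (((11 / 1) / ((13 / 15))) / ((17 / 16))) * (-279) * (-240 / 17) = 1831844244679 / 38884950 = 47109.34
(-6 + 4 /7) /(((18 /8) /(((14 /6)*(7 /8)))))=-4.93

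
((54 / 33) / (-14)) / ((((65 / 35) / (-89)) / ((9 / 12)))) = 2403 / 572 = 4.20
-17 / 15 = -1.13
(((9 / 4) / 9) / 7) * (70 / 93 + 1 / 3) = 101 / 2604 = 0.04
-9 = -9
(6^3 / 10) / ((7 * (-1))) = -108 / 35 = -3.09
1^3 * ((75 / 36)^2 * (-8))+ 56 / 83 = -50867 / 1494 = -34.05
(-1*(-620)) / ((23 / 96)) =59520 / 23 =2587.83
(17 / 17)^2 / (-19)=-1 / 19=-0.05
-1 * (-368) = 368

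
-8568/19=-450.95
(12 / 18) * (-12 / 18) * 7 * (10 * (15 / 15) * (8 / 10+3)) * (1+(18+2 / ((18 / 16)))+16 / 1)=-352184 / 81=-4347.95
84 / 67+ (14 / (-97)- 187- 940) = -7317163 / 6499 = -1125.89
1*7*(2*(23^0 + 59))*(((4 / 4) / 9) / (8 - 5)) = 280 / 9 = 31.11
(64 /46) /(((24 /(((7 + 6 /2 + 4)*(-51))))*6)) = -476 /69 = -6.90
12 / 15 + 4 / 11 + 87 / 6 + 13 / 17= 30721 / 1870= 16.43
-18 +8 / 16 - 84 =-101.50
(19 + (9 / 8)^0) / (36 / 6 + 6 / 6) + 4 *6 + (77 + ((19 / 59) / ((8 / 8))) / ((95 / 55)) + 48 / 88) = 475148 / 4543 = 104.59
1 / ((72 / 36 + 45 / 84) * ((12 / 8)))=56 / 213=0.26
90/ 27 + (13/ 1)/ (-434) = 4301/ 1302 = 3.30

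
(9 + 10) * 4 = 76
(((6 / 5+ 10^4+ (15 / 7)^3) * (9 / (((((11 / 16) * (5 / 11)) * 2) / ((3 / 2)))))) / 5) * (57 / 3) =35230650516 / 42875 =821706.13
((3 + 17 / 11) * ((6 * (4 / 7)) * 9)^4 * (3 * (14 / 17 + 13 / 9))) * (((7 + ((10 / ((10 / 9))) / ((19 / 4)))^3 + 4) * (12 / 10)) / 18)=102479127196262400 / 3079601833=33276745.75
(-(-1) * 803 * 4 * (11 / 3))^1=35332 / 3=11777.33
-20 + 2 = -18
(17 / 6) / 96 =0.03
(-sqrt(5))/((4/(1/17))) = -sqrt(5)/68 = -0.03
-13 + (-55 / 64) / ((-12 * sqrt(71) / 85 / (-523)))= -2445025 * sqrt(71) / 54528 - 13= -390.83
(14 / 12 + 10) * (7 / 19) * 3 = 469 / 38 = 12.34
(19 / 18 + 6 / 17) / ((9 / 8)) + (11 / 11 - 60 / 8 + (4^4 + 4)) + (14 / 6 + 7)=727291 / 2754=264.09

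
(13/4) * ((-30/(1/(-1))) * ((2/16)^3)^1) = 0.19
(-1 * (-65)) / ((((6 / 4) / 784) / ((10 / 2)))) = 509600 / 3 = 169866.67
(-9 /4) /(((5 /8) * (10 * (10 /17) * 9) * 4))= -17 /1000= -0.02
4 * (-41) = -164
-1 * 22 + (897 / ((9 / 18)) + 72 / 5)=8932 / 5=1786.40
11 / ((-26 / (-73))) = 803 / 26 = 30.88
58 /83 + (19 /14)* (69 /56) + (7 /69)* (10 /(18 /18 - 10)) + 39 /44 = 1397810087 /444506832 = 3.14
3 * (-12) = -36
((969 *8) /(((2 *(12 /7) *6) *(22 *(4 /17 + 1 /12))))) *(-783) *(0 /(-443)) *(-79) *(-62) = 0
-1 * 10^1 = -10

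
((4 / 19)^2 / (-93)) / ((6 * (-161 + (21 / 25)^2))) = 625 / 1261304037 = 0.00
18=18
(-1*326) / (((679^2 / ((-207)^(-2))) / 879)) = -95518 / 6585048603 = -0.00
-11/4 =-2.75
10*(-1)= -10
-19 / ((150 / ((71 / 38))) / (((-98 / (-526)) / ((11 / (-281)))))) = 977599 / 867900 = 1.13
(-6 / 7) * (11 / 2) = -33 / 7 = -4.71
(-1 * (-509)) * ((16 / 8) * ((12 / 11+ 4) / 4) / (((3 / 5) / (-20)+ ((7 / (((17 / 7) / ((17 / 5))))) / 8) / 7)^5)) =4560640000000000 / 225622639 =20213574.40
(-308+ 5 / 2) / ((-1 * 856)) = 611 / 1712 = 0.36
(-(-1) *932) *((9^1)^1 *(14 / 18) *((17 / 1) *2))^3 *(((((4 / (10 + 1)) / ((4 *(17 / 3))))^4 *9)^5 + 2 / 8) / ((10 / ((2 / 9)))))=1748123692110688582761792074151803550538660843990744 / 25043664689641920285819721230978945923665965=69803030.58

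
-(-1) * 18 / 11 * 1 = 18 / 11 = 1.64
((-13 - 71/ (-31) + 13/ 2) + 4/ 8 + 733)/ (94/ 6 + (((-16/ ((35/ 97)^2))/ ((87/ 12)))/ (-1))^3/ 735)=248330743419071250000/ 7591031059030827227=32.71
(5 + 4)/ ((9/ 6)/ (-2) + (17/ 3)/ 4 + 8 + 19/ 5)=0.72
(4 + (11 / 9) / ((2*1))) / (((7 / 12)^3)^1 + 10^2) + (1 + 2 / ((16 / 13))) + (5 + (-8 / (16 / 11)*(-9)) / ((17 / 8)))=729149963 / 23547448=30.97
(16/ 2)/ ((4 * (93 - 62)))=0.06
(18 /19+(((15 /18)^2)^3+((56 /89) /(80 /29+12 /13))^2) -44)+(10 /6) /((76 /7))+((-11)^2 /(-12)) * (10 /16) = -41290480417108871 /845473628949696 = -48.84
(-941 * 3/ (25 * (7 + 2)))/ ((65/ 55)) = -10351/ 975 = -10.62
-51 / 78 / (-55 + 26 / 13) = 17 / 1378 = 0.01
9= 9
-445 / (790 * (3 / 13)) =-1157 / 474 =-2.44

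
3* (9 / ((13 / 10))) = 270 / 13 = 20.77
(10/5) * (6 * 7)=84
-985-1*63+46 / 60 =-31417 / 30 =-1047.23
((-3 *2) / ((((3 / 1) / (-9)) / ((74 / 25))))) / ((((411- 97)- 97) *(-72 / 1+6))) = -222 / 59675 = -0.00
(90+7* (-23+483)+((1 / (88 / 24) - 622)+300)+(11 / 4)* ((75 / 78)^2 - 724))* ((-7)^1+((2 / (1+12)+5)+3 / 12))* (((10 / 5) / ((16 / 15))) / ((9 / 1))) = -332.47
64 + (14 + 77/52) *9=10573/52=203.33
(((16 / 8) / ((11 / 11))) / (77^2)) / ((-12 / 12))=-2 / 5929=-0.00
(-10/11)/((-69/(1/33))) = 10/25047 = 0.00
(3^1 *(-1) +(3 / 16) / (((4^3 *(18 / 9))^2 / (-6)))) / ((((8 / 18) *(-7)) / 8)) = 505575 / 65536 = 7.71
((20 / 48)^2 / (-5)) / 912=-0.00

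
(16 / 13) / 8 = 2 / 13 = 0.15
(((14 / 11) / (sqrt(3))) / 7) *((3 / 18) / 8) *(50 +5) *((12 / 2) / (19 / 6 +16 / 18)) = 15 *sqrt(3) / 146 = 0.18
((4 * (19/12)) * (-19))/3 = -361/9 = -40.11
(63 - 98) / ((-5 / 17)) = 119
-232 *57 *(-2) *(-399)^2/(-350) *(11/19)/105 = -8291448/125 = -66331.58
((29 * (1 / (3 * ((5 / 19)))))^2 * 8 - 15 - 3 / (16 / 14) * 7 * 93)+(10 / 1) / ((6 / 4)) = 16339489 / 1800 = 9077.49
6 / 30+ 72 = 361 / 5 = 72.20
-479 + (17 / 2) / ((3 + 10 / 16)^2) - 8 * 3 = -422479 / 841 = -502.35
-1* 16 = -16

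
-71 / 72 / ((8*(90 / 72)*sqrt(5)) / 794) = -28187*sqrt(5) / 1800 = -35.02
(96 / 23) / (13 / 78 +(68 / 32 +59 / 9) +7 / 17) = 117504 / 260659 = 0.45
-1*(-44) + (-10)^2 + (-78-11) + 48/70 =1949/35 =55.69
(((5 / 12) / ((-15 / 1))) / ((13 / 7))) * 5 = -0.07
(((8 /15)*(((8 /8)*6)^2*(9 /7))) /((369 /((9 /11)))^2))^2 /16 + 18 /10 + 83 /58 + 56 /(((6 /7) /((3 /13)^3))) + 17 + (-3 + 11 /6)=192455354057355437129 /9687050543911015275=19.87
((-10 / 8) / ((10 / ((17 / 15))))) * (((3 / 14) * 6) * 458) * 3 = -250.26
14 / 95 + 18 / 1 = 1724 / 95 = 18.15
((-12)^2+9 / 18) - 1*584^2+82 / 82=-681821 / 2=-340910.50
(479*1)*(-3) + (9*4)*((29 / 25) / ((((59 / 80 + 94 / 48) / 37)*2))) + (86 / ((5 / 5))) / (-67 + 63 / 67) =-8245271734 / 7159055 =-1151.73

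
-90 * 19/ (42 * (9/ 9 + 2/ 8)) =-228/ 7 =-32.57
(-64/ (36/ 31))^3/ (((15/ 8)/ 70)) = -13666680832/ 2187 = -6249053.88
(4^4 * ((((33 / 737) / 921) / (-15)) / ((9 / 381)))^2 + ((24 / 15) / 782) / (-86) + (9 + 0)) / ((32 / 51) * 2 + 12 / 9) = 129639751786489027 / 37282098710943900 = 3.48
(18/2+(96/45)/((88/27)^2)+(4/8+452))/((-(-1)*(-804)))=-279329/486420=-0.57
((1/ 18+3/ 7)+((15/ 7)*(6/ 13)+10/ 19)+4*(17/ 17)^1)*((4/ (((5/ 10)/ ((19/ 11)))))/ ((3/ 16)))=11949760/ 27027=442.14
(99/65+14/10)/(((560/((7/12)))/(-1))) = -19/6240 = -0.00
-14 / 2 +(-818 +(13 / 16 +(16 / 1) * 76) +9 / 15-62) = 26433 / 80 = 330.41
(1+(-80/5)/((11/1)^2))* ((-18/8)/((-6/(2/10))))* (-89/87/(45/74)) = -23051/210540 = -0.11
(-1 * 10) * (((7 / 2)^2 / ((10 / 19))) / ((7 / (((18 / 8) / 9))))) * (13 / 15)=-1729 / 240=-7.20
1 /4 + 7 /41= 69 /164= 0.42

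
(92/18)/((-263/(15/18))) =-115/7101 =-0.02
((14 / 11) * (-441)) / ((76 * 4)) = -3087 / 1672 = -1.85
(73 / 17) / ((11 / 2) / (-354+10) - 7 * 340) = -50224 / 27836667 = -0.00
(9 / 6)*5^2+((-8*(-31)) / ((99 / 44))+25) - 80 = 1669 / 18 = 92.72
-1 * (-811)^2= -657721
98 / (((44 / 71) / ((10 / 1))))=17395 / 11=1581.36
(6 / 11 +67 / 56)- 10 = -5087 / 616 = -8.26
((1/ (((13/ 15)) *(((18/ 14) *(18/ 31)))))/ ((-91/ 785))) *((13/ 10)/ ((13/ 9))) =-24335/ 2028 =-12.00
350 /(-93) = -350 /93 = -3.76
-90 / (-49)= 90 / 49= 1.84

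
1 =1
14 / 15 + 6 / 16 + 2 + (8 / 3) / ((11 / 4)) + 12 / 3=8.28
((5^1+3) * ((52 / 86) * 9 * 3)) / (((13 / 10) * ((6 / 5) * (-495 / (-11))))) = 80 / 43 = 1.86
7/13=0.54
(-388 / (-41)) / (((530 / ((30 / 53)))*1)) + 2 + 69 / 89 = 28550339 / 10250041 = 2.79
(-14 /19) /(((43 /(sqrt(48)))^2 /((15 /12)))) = -0.02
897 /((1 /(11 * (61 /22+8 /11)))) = 34534.50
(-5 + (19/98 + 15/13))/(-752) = 99/20384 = 0.00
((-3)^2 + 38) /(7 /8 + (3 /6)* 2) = 376 /15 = 25.07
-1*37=-37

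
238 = 238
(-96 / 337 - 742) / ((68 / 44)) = -2751650 / 5729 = -480.30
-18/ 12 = -3/ 2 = -1.50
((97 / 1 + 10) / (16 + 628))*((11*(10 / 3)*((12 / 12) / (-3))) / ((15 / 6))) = -1177 / 1449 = -0.81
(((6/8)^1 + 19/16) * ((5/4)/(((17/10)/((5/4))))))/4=3875/8704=0.45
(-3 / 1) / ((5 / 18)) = -54 / 5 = -10.80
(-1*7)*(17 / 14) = -17 / 2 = -8.50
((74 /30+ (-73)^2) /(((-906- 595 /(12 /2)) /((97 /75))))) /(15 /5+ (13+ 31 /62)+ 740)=-31029136 /3421838625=-0.01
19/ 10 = 1.90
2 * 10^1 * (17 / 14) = 170 / 7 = 24.29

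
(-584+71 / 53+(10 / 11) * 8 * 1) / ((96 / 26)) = -1453621 / 9328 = -155.83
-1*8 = -8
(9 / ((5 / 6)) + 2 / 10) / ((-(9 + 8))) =-11 / 17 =-0.65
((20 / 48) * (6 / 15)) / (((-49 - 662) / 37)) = -37 / 4266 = -0.01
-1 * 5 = -5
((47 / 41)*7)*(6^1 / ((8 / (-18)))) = -8883 / 82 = -108.33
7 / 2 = 3.50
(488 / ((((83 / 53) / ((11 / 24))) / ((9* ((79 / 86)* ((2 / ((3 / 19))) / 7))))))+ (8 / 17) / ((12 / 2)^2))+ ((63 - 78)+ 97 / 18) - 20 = 5369342749 / 2548266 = 2107.06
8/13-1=-5/13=-0.38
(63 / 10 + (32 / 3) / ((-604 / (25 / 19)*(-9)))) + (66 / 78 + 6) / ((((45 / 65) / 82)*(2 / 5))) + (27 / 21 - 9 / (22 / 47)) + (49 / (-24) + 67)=496388176387 / 238586040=2080.54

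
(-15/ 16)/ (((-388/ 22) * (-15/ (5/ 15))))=-11/ 9312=-0.00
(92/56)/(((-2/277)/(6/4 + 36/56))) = -487.58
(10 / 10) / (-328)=-1 / 328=-0.00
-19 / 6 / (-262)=19 / 1572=0.01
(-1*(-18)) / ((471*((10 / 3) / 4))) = 0.05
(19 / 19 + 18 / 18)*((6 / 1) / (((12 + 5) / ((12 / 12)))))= 12 / 17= 0.71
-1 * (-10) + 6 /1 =16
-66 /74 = -33 /37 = -0.89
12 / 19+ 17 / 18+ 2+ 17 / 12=4.99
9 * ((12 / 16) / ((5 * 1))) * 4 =5.40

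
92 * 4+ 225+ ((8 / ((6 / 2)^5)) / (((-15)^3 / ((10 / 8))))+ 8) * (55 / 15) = 306234653 / 492075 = 622.33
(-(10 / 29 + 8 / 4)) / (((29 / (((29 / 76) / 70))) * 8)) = -17 / 308560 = -0.00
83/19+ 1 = 102/19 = 5.37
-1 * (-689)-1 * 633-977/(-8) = 1425/8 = 178.12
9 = 9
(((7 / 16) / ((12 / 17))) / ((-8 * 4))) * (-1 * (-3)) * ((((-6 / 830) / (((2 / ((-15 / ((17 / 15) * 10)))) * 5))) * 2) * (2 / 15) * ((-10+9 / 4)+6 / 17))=31689 / 288972800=0.00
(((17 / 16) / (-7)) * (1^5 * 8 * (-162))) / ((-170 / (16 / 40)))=-81 / 175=-0.46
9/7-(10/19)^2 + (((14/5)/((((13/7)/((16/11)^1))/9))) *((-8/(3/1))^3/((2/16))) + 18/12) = -32432260057/10840830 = -2991.68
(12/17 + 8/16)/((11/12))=1.32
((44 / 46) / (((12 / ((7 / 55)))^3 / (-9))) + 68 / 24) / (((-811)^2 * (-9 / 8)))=-94621657 / 24710906830500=-0.00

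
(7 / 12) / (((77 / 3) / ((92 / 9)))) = 23 / 99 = 0.23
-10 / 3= -3.33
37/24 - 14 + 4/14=-2045/168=-12.17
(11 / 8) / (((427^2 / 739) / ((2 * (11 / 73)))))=89419 / 53240068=0.00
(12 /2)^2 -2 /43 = 1546 /43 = 35.95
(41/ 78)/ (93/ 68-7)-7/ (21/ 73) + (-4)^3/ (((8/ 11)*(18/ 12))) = -1241165/ 14937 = -83.09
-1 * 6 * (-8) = 48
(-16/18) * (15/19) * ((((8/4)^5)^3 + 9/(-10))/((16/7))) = -2293697/228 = -10060.07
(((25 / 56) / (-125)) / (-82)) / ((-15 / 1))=-1 / 344400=-0.00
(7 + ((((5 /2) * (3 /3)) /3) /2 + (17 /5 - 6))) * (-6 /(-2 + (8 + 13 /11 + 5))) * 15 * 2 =-9537 /134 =-71.17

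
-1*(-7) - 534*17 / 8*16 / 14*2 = -18107 / 7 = -2586.71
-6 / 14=-3 / 7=-0.43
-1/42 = -0.02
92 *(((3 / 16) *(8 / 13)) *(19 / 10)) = 1311 / 65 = 20.17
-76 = -76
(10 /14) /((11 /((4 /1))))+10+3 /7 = 10.69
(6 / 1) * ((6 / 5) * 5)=36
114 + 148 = 262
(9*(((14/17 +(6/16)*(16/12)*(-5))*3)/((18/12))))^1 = -513/17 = -30.18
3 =3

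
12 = 12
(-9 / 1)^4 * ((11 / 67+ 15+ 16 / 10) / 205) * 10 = 5365.36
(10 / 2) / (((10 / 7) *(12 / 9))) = 21 / 8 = 2.62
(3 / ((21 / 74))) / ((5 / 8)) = 592 / 35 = 16.91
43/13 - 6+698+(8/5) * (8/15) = 678757/975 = 696.16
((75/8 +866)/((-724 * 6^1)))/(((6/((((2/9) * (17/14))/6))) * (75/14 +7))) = -119051/973959552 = -0.00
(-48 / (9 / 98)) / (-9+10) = -1568 / 3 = -522.67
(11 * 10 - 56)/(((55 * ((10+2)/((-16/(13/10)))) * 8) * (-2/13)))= 9/11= 0.82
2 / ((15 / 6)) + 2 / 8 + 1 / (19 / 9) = 579 / 380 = 1.52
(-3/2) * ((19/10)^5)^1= -7428297/200000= -37.14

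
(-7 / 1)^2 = 49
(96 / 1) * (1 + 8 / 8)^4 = 1536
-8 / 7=-1.14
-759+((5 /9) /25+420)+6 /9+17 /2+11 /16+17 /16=-59051 /180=-328.06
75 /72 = 25 /24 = 1.04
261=261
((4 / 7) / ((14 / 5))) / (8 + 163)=10 / 8379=0.00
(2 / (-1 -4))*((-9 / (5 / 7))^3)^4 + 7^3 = -7818376656538954587487 / 1220703125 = -6404814157036.71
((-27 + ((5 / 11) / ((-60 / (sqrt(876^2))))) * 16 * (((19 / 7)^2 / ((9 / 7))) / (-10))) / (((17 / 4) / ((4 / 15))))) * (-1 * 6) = -12.74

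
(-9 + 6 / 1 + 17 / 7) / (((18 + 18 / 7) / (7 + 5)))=-0.33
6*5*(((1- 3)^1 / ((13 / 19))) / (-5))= 228 / 13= 17.54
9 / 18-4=-7 / 2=-3.50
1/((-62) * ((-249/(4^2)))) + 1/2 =7735/15438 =0.50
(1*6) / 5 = 6 / 5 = 1.20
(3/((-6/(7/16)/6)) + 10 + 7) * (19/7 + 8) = 18825/112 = 168.08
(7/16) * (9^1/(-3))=-21/16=-1.31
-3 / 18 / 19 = -1 / 114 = -0.01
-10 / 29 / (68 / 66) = -165 / 493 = -0.33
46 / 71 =0.65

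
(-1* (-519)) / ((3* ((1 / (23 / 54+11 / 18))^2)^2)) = 106335488 / 531441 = 200.09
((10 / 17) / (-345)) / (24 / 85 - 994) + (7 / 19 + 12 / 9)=31407306 / 18455821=1.70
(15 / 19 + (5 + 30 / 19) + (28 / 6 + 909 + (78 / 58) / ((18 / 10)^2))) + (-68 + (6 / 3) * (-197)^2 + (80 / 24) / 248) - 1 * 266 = 144269372563 / 1844748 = 78205.46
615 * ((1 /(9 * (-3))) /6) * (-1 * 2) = 205 /27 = 7.59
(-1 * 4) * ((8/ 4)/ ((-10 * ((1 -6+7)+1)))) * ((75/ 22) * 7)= 70/ 11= 6.36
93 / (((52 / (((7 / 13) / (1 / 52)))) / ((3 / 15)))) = 10.02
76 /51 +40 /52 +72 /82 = 85286 /27183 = 3.14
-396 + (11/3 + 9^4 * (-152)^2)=454754855/3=151584951.67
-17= -17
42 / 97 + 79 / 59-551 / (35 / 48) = -151006969 / 200305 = -753.89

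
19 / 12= 1.58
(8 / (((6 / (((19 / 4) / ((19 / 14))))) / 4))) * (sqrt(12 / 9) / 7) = 16 * sqrt(3) / 9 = 3.08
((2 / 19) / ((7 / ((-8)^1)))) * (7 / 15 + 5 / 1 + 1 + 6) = -2992 / 1995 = -1.50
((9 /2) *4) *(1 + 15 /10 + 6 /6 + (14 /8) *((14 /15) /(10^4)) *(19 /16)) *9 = 453625137 /800000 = 567.03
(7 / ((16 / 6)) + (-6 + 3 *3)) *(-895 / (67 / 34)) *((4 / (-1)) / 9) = 76075 / 67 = 1135.45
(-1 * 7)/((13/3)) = -21/13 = -1.62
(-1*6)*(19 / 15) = -38 / 5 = -7.60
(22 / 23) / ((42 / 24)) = 88 / 161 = 0.55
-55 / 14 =-3.93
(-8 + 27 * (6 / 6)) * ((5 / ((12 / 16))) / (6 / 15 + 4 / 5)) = 950 / 9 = 105.56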